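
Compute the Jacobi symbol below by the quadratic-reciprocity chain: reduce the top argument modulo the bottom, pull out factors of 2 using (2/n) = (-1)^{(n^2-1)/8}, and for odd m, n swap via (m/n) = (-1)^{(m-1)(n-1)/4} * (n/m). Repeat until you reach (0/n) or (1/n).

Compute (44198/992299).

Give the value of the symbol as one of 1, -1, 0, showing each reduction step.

0

44198 = 2^1·22099; (2/992299) = -1 since 992299 mod 8 = 3, so (44198/992299) = (-1)^1·(22099/992299); sign now -1
reciprocity: (22099/992299) = -1·(992299/22099) since 22099 mod 4 = 3, 992299 mod 4 = 3; sign now +1
(992299/22099) = (19943/22099)   [reduce mod 22099]
reciprocity: (19943/22099) = -1·(22099/19943) since 19943 mod 4 = 3, 22099 mod 4 = 3; sign now -1
(22099/19943) = (2156/19943)   [reduce mod 19943]
2156 = 2^2·539; (2/19943) = +1 since 19943 mod 8 = 7, so (2156/19943) = (+1)^2·(539/19943); sign now -1
reciprocity: (539/19943) = -1·(19943/539) since 539 mod 4 = 3, 19943 mod 4 = 3; sign now +1
(19943/539) = (0/539)   [reduce mod 539]
(0/539) = 0   [gcd(a, n) > 1]; final value = 0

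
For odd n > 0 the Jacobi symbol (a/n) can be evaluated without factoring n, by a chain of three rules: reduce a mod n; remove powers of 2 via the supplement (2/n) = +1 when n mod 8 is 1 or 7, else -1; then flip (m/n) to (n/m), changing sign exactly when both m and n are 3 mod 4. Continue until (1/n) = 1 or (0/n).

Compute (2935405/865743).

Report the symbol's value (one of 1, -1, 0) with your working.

(2935405/865743): 2935405 mod 865743 = 338176, so (2935405/865743) = (338176/865743)
factor out 2^8: 338176 = 2^8·1321; with 865743 mod 8 = 7, (2/865743) = +1; sign now +1; continue with (1321/865743)
flip (1321/865743) -> (865743/1321): both odd, 1321 mod 4 = 1, 865743 mod 4 = 3, so the flip contributes +1; sign now +1
(865743/1321): 865743 mod 1321 = 488, so (865743/1321) = (488/1321)
factor out 2^3: 488 = 2^3·61; with 1321 mod 8 = 1, (2/1321) = +1; sign now +1; continue with (61/1321)
flip (61/1321) -> (1321/61): both odd, 61 mod 4 = 1, 1321 mod 4 = 1, so the flip contributes +1; sign now +1
(1321/61): 1321 mod 61 = 40, so (1321/61) = (40/61)
factor out 2^3: 40 = 2^3·5; with 61 mod 8 = 5, (2/61) = -1; sign now -1; continue with (5/61)
flip (5/61) -> (61/5): both odd, 5 mod 4 = 1, 61 mod 4 = 1, so the flip contributes +1; sign now -1
(61/5): 61 mod 5 = 1, so (61/5) = (1/5)
reached (1/5) = 1, so the symbol is -1

-1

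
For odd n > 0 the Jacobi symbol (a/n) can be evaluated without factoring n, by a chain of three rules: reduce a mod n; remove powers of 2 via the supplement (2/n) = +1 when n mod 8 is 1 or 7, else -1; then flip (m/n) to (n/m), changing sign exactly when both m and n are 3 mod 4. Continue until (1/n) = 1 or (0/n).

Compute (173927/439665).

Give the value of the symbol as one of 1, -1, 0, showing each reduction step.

reciprocity: (173927/439665) = +1·(439665/173927) since 173927 mod 4 = 3, 439665 mod 4 = 1; sign now +1
(439665/173927) = (91811/173927)   [reduce mod 173927]
reciprocity: (91811/173927) = -1·(173927/91811) since 91811 mod 4 = 3, 173927 mod 4 = 3; sign now -1
(173927/91811) = (82116/91811)   [reduce mod 91811]
82116 = 2^2·20529; (2/91811) = -1 since 91811 mod 8 = 3, so (82116/91811) = (-1)^2·(20529/91811); sign now -1
reciprocity: (20529/91811) = +1·(91811/20529) since 20529 mod 4 = 1, 91811 mod 4 = 3; sign now -1
(91811/20529) = (9695/20529)   [reduce mod 20529]
reciprocity: (9695/20529) = +1·(20529/9695) since 9695 mod 4 = 3, 20529 mod 4 = 1; sign now -1
(20529/9695) = (1139/9695)   [reduce mod 9695]
reciprocity: (1139/9695) = -1·(9695/1139) since 1139 mod 4 = 3, 9695 mod 4 = 3; sign now +1
(9695/1139) = (583/1139)   [reduce mod 1139]
reciprocity: (583/1139) = -1·(1139/583) since 583 mod 4 = 3, 1139 mod 4 = 3; sign now -1
(1139/583) = (556/583)   [reduce mod 583]
556 = 2^2·139; (2/583) = +1 since 583 mod 8 = 7, so (556/583) = (+1)^2·(139/583); sign now -1
reciprocity: (139/583) = -1·(583/139) since 139 mod 4 = 3, 583 mod 4 = 3; sign now +1
(583/139) = (27/139)   [reduce mod 139]
reciprocity: (27/139) = -1·(139/27) since 27 mod 4 = 3, 139 mod 4 = 3; sign now -1
(139/27) = (4/27)   [reduce mod 27]
4 = 2^2·1; (2/27) = -1 since 27 mod 8 = 3, so (4/27) = (-1)^2·(1/27); sign now -1
(1/27) = 1; final value = sign = -1

-1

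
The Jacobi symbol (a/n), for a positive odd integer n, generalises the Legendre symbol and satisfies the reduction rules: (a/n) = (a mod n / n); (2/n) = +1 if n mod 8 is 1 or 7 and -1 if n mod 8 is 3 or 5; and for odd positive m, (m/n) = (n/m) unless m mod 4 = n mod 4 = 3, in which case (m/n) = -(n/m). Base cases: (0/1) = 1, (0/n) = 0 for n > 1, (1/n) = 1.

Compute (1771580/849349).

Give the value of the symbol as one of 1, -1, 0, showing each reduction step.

(1771580/849349): 1771580 mod 849349 = 72882, so (1771580/849349) = (72882/849349)
factor out 2^1: 72882 = 2^1·36441; with 849349 mod 8 = 5, (2/849349) = -1; sign now -1; continue with (36441/849349)
flip (36441/849349) -> (849349/36441): both odd, 36441 mod 4 = 1, 849349 mod 4 = 1, so the flip contributes +1; sign now -1
(849349/36441): 849349 mod 36441 = 11206, so (849349/36441) = (11206/36441)
factor out 2^1: 11206 = 2^1·5603; with 36441 mod 8 = 1, (2/36441) = +1; sign now -1; continue with (5603/36441)
flip (5603/36441) -> (36441/5603): both odd, 5603 mod 4 = 3, 36441 mod 4 = 1, so the flip contributes +1; sign now -1
(36441/5603): 36441 mod 5603 = 2823, so (36441/5603) = (2823/5603)
flip (2823/5603) -> (5603/2823): both odd, 2823 mod 4 = 3, 5603 mod 4 = 3, so the flip contributes -1; sign now +1
(5603/2823): 5603 mod 2823 = 2780, so (5603/2823) = (2780/2823)
factor out 2^2: 2780 = 2^2·695; with 2823 mod 8 = 7, (2/2823) = +1; sign now +1; continue with (695/2823)
flip (695/2823) -> (2823/695): both odd, 695 mod 4 = 3, 2823 mod 4 = 3, so the flip contributes -1; sign now -1
(2823/695): 2823 mod 695 = 43, so (2823/695) = (43/695)
flip (43/695) -> (695/43): both odd, 43 mod 4 = 3, 695 mod 4 = 3, so the flip contributes -1; sign now +1
(695/43): 695 mod 43 = 7, so (695/43) = (7/43)
flip (7/43) -> (43/7): both odd, 7 mod 4 = 3, 43 mod 4 = 3, so the flip contributes -1; sign now -1
(43/7): 43 mod 7 = 1, so (43/7) = (1/7)
reached (1/7) = 1, so the symbol is -1

-1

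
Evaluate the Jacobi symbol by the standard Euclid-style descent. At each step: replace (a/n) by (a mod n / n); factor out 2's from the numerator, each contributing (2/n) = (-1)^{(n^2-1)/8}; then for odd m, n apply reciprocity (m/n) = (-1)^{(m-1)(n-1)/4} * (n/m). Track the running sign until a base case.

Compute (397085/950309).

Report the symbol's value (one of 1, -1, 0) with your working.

reciprocity: (397085/950309) = +1·(950309/397085) since 397085 mod 4 = 1, 950309 mod 4 = 1; sign now +1
(950309/397085) = (156139/397085)   [reduce mod 397085]
reciprocity: (156139/397085) = +1·(397085/156139) since 156139 mod 4 = 3, 397085 mod 4 = 1; sign now +1
(397085/156139) = (84807/156139)   [reduce mod 156139]
reciprocity: (84807/156139) = -1·(156139/84807) since 84807 mod 4 = 3, 156139 mod 4 = 3; sign now -1
(156139/84807) = (71332/84807)   [reduce mod 84807]
71332 = 2^2·17833; (2/84807) = +1 since 84807 mod 8 = 7, so (71332/84807) = (+1)^2·(17833/84807); sign now -1
reciprocity: (17833/84807) = +1·(84807/17833) since 17833 mod 4 = 1, 84807 mod 4 = 3; sign now -1
(84807/17833) = (13475/17833)   [reduce mod 17833]
reciprocity: (13475/17833) = +1·(17833/13475) since 13475 mod 4 = 3, 17833 mod 4 = 1; sign now -1
(17833/13475) = (4358/13475)   [reduce mod 13475]
4358 = 2^1·2179; (2/13475) = -1 since 13475 mod 8 = 3, so (4358/13475) = (-1)^1·(2179/13475); sign now +1
reciprocity: (2179/13475) = -1·(13475/2179) since 2179 mod 4 = 3, 13475 mod 4 = 3; sign now -1
(13475/2179) = (401/2179)   [reduce mod 2179]
reciprocity: (401/2179) = +1·(2179/401) since 401 mod 4 = 1, 2179 mod 4 = 3; sign now -1
(2179/401) = (174/401)   [reduce mod 401]
174 = 2^1·87; (2/401) = +1 since 401 mod 8 = 1, so (174/401) = (+1)^1·(87/401); sign now -1
reciprocity: (87/401) = +1·(401/87) since 87 mod 4 = 3, 401 mod 4 = 1; sign now -1
(401/87) = (53/87)   [reduce mod 87]
reciprocity: (53/87) = +1·(87/53) since 53 mod 4 = 1, 87 mod 4 = 3; sign now -1
(87/53) = (34/53)   [reduce mod 53]
34 = 2^1·17; (2/53) = -1 since 53 mod 8 = 5, so (34/53) = (-1)^1·(17/53); sign now +1
reciprocity: (17/53) = +1·(53/17) since 17 mod 4 = 1, 53 mod 4 = 1; sign now +1
(53/17) = (2/17)   [reduce mod 17]
2 = 2^1·1; (2/17) = +1 since 17 mod 8 = 1, so (2/17) = (+1)^1·(1/17); sign now +1
(1/17) = 1; final value = sign = +1

1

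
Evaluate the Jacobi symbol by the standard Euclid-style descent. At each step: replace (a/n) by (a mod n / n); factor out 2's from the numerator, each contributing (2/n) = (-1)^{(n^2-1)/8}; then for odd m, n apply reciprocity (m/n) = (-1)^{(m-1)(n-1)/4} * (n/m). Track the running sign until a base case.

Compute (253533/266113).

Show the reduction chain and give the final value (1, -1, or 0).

flip (253533/266113) -> (266113/253533): both odd, 253533 mod 4 = 1, 266113 mod 4 = 1, so the flip contributes +1; sign now +1
(266113/253533): 266113 mod 253533 = 12580, so (266113/253533) = (12580/253533)
factor out 2^2: 12580 = 2^2·3145; with 253533 mod 8 = 5, (2/253533) = -1; sign now +1; continue with (3145/253533)
flip (3145/253533) -> (253533/3145): both odd, 3145 mod 4 = 1, 253533 mod 4 = 1, so the flip contributes +1; sign now +1
(253533/3145): 253533 mod 3145 = 1933, so (253533/3145) = (1933/3145)
flip (1933/3145) -> (3145/1933): both odd, 1933 mod 4 = 1, 3145 mod 4 = 1, so the flip contributes +1; sign now +1
(3145/1933): 3145 mod 1933 = 1212, so (3145/1933) = (1212/1933)
factor out 2^2: 1212 = 2^2·303; with 1933 mod 8 = 5, (2/1933) = -1; sign now +1; continue with (303/1933)
flip (303/1933) -> (1933/303): both odd, 303 mod 4 = 3, 1933 mod 4 = 1, so the flip contributes +1; sign now +1
(1933/303): 1933 mod 303 = 115, so (1933/303) = (115/303)
flip (115/303) -> (303/115): both odd, 115 mod 4 = 3, 303 mod 4 = 3, so the flip contributes -1; sign now -1
(303/115): 303 mod 115 = 73, so (303/115) = (73/115)
flip (73/115) -> (115/73): both odd, 73 mod 4 = 1, 115 mod 4 = 3, so the flip contributes +1; sign now -1
(115/73): 115 mod 73 = 42, so (115/73) = (42/73)
factor out 2^1: 42 = 2^1·21; with 73 mod 8 = 1, (2/73) = +1; sign now -1; continue with (21/73)
flip (21/73) -> (73/21): both odd, 21 mod 4 = 1, 73 mod 4 = 1, so the flip contributes +1; sign now -1
(73/21): 73 mod 21 = 10, so (73/21) = (10/21)
factor out 2^1: 10 = 2^1·5; with 21 mod 8 = 5, (2/21) = -1; sign now +1; continue with (5/21)
flip (5/21) -> (21/5): both odd, 5 mod 4 = 1, 21 mod 4 = 1, so the flip contributes +1; sign now +1
(21/5): 21 mod 5 = 1, so (21/5) = (1/5)
reached (1/5) = 1, so the symbol is +1

1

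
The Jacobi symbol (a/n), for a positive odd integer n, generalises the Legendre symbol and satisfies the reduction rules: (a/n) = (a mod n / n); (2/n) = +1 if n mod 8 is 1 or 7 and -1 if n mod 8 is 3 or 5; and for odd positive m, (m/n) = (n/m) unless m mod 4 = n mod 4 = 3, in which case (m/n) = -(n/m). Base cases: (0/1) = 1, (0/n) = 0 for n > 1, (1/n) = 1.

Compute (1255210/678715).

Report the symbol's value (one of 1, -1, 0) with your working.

0

(1255210/678715): 1255210 mod 678715 = 576495, so (1255210/678715) = (576495/678715)
flip (576495/678715) -> (678715/576495): both odd, 576495 mod 4 = 3, 678715 mod 4 = 3, so the flip contributes -1; sign now -1
(678715/576495): 678715 mod 576495 = 102220, so (678715/576495) = (102220/576495)
factor out 2^2: 102220 = 2^2·25555; with 576495 mod 8 = 7, (2/576495) = +1; sign now -1; continue with (25555/576495)
flip (25555/576495) -> (576495/25555): both odd, 25555 mod 4 = 3, 576495 mod 4 = 3, so the flip contributes -1; sign now +1
(576495/25555): 576495 mod 25555 = 14285, so (576495/25555) = (14285/25555)
flip (14285/25555) -> (25555/14285): both odd, 14285 mod 4 = 1, 25555 mod 4 = 3, so the flip contributes +1; sign now +1
(25555/14285): 25555 mod 14285 = 11270, so (25555/14285) = (11270/14285)
factor out 2^1: 11270 = 2^1·5635; with 14285 mod 8 = 5, (2/14285) = -1; sign now -1; continue with (5635/14285)
flip (5635/14285) -> (14285/5635): both odd, 5635 mod 4 = 3, 14285 mod 4 = 1, so the flip contributes +1; sign now -1
(14285/5635): 14285 mod 5635 = 3015, so (14285/5635) = (3015/5635)
flip (3015/5635) -> (5635/3015): both odd, 3015 mod 4 = 3, 5635 mod 4 = 3, so the flip contributes -1; sign now +1
(5635/3015): 5635 mod 3015 = 2620, so (5635/3015) = (2620/3015)
factor out 2^2: 2620 = 2^2·655; with 3015 mod 8 = 7, (2/3015) = +1; sign now +1; continue with (655/3015)
flip (655/3015) -> (3015/655): both odd, 655 mod 4 = 3, 3015 mod 4 = 3, so the flip contributes -1; sign now -1
(3015/655): 3015 mod 655 = 395, so (3015/655) = (395/655)
flip (395/655) -> (655/395): both odd, 395 mod 4 = 3, 655 mod 4 = 3, so the flip contributes -1; sign now +1
(655/395): 655 mod 395 = 260, so (655/395) = (260/395)
factor out 2^2: 260 = 2^2·65; with 395 mod 8 = 3, (2/395) = -1; sign now +1; continue with (65/395)
flip (65/395) -> (395/65): both odd, 65 mod 4 = 1, 395 mod 4 = 3, so the flip contributes +1; sign now +1
(395/65): 395 mod 65 = 5, so (395/65) = (5/65)
flip (5/65) -> (65/5): both odd, 5 mod 4 = 1, 65 mod 4 = 1, so the flip contributes +1; sign now +1
(65/5): 65 mod 5 = 0, so (65/5) = (0/5)
reached (0/5); gcd(a, n) > 1, so (0/5) = 0 and the symbol is 0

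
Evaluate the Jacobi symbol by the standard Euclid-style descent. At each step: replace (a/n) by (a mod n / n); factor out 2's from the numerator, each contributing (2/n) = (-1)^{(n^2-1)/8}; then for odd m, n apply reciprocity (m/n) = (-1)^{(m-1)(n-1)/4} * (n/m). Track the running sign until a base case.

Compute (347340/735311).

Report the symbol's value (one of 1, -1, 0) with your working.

347340 = 2^2·86835; (2/735311) = +1 since 735311 mod 8 = 7, so (347340/735311) = (+1)^2·(86835/735311); sign now +1
reciprocity: (86835/735311) = -1·(735311/86835) since 86835 mod 4 = 3, 735311 mod 4 = 3; sign now -1
(735311/86835) = (40631/86835)   [reduce mod 86835]
reciprocity: (40631/86835) = -1·(86835/40631) since 40631 mod 4 = 3, 86835 mod 4 = 3; sign now +1
(86835/40631) = (5573/40631)   [reduce mod 40631]
reciprocity: (5573/40631) = +1·(40631/5573) since 5573 mod 4 = 1, 40631 mod 4 = 3; sign now +1
(40631/5573) = (1620/5573)   [reduce mod 5573]
1620 = 2^2·405; (2/5573) = -1 since 5573 mod 8 = 5, so (1620/5573) = (-1)^2·(405/5573); sign now +1
reciprocity: (405/5573) = +1·(5573/405) since 405 mod 4 = 1, 5573 mod 4 = 1; sign now +1
(5573/405) = (308/405)   [reduce mod 405]
308 = 2^2·77; (2/405) = -1 since 405 mod 8 = 5, so (308/405) = (-1)^2·(77/405); sign now +1
reciprocity: (77/405) = +1·(405/77) since 77 mod 4 = 1, 405 mod 4 = 1; sign now +1
(405/77) = (20/77)   [reduce mod 77]
20 = 2^2·5; (2/77) = -1 since 77 mod 8 = 5, so (20/77) = (-1)^2·(5/77); sign now +1
reciprocity: (5/77) = +1·(77/5) since 5 mod 4 = 1, 77 mod 4 = 1; sign now +1
(77/5) = (2/5)   [reduce mod 5]
2 = 2^1·1; (2/5) = -1 since 5 mod 8 = 5, so (2/5) = (-1)^1·(1/5); sign now -1
(1/5) = 1; final value = sign = -1

-1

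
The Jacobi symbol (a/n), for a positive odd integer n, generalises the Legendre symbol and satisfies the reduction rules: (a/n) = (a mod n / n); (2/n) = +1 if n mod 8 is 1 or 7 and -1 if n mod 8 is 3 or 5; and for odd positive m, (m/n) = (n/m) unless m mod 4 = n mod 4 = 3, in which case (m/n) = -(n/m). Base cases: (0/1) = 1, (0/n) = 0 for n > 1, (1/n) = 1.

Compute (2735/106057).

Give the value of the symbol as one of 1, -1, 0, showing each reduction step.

-1

flip (2735/106057) -> (106057/2735): both odd, 2735 mod 4 = 3, 106057 mod 4 = 1, so the flip contributes +1; sign now +1
(106057/2735): 106057 mod 2735 = 2127, so (106057/2735) = (2127/2735)
flip (2127/2735) -> (2735/2127): both odd, 2127 mod 4 = 3, 2735 mod 4 = 3, so the flip contributes -1; sign now -1
(2735/2127): 2735 mod 2127 = 608, so (2735/2127) = (608/2127)
factor out 2^5: 608 = 2^5·19; with 2127 mod 8 = 7, (2/2127) = +1; sign now -1; continue with (19/2127)
flip (19/2127) -> (2127/19): both odd, 19 mod 4 = 3, 2127 mod 4 = 3, so the flip contributes -1; sign now +1
(2127/19): 2127 mod 19 = 18, so (2127/19) = (18/19)
factor out 2^1: 18 = 2^1·9; with 19 mod 8 = 3, (2/19) = -1; sign now -1; continue with (9/19)
flip (9/19) -> (19/9): both odd, 9 mod 4 = 1, 19 mod 4 = 3, so the flip contributes +1; sign now -1
(19/9): 19 mod 9 = 1, so (19/9) = (1/9)
reached (1/9) = 1, so the symbol is -1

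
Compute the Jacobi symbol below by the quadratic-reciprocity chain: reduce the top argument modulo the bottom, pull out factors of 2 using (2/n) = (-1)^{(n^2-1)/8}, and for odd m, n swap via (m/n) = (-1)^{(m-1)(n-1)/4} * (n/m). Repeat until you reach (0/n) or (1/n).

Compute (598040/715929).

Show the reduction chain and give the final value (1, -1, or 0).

-1

factor out 2^3: 598040 = 2^3·74755; with 715929 mod 8 = 1, (2/715929) = +1; sign now +1; continue with (74755/715929)
flip (74755/715929) -> (715929/74755): both odd, 74755 mod 4 = 3, 715929 mod 4 = 1, so the flip contributes +1; sign now +1
(715929/74755): 715929 mod 74755 = 43134, so (715929/74755) = (43134/74755)
factor out 2^1: 43134 = 2^1·21567; with 74755 mod 8 = 3, (2/74755) = -1; sign now -1; continue with (21567/74755)
flip (21567/74755) -> (74755/21567): both odd, 21567 mod 4 = 3, 74755 mod 4 = 3, so the flip contributes -1; sign now +1
(74755/21567): 74755 mod 21567 = 10054, so (74755/21567) = (10054/21567)
factor out 2^1: 10054 = 2^1·5027; with 21567 mod 8 = 7, (2/21567) = +1; sign now +1; continue with (5027/21567)
flip (5027/21567) -> (21567/5027): both odd, 5027 mod 4 = 3, 21567 mod 4 = 3, so the flip contributes -1; sign now -1
(21567/5027): 21567 mod 5027 = 1459, so (21567/5027) = (1459/5027)
flip (1459/5027) -> (5027/1459): both odd, 1459 mod 4 = 3, 5027 mod 4 = 3, so the flip contributes -1; sign now +1
(5027/1459): 5027 mod 1459 = 650, so (5027/1459) = (650/1459)
factor out 2^1: 650 = 2^1·325; with 1459 mod 8 = 3, (2/1459) = -1; sign now -1; continue with (325/1459)
flip (325/1459) -> (1459/325): both odd, 325 mod 4 = 1, 1459 mod 4 = 3, so the flip contributes +1; sign now -1
(1459/325): 1459 mod 325 = 159, so (1459/325) = (159/325)
flip (159/325) -> (325/159): both odd, 159 mod 4 = 3, 325 mod 4 = 1, so the flip contributes +1; sign now -1
(325/159): 325 mod 159 = 7, so (325/159) = (7/159)
flip (7/159) -> (159/7): both odd, 7 mod 4 = 3, 159 mod 4 = 3, so the flip contributes -1; sign now +1
(159/7): 159 mod 7 = 5, so (159/7) = (5/7)
flip (5/7) -> (7/5): both odd, 5 mod 4 = 1, 7 mod 4 = 3, so the flip contributes +1; sign now +1
(7/5): 7 mod 5 = 2, so (7/5) = (2/5)
factor out 2^1: 2 = 2^1·1; with 5 mod 8 = 5, (2/5) = -1; sign now -1; continue with (1/5)
reached (1/5) = 1, so the symbol is -1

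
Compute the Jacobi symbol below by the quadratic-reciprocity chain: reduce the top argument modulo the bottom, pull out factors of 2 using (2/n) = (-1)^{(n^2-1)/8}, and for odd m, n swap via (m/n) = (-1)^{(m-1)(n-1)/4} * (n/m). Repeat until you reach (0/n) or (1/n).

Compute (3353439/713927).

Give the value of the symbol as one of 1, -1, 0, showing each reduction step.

-1

(3353439/713927) = (497731/713927)   [reduce mod 713927]
reciprocity: (497731/713927) = -1·(713927/497731) since 497731 mod 4 = 3, 713927 mod 4 = 3; sign now -1
(713927/497731) = (216196/497731)   [reduce mod 497731]
216196 = 2^2·54049; (2/497731) = -1 since 497731 mod 8 = 3, so (216196/497731) = (-1)^2·(54049/497731); sign now -1
reciprocity: (54049/497731) = +1·(497731/54049) since 54049 mod 4 = 1, 497731 mod 4 = 3; sign now -1
(497731/54049) = (11290/54049)   [reduce mod 54049]
11290 = 2^1·5645; (2/54049) = +1 since 54049 mod 8 = 1, so (11290/54049) = (+1)^1·(5645/54049); sign now -1
reciprocity: (5645/54049) = +1·(54049/5645) since 5645 mod 4 = 1, 54049 mod 4 = 1; sign now -1
(54049/5645) = (3244/5645)   [reduce mod 5645]
3244 = 2^2·811; (2/5645) = -1 since 5645 mod 8 = 5, so (3244/5645) = (-1)^2·(811/5645); sign now -1
reciprocity: (811/5645) = +1·(5645/811) since 811 mod 4 = 3, 5645 mod 4 = 1; sign now -1
(5645/811) = (779/811)   [reduce mod 811]
reciprocity: (779/811) = -1·(811/779) since 779 mod 4 = 3, 811 mod 4 = 3; sign now +1
(811/779) = (32/779)   [reduce mod 779]
32 = 2^5·1; (2/779) = -1 since 779 mod 8 = 3, so (32/779) = (-1)^5·(1/779); sign now -1
(1/779) = 1; final value = sign = -1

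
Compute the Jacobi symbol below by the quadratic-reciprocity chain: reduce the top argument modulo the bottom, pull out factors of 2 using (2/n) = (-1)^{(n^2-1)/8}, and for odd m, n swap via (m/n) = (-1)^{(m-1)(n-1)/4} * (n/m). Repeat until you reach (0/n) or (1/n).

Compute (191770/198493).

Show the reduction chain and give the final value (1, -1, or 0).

1

factor out 2^1: 191770 = 2^1·95885; with 198493 mod 8 = 5, (2/198493) = -1; sign now -1; continue with (95885/198493)
flip (95885/198493) -> (198493/95885): both odd, 95885 mod 4 = 1, 198493 mod 4 = 1, so the flip contributes +1; sign now -1
(198493/95885): 198493 mod 95885 = 6723, so (198493/95885) = (6723/95885)
flip (6723/95885) -> (95885/6723): both odd, 6723 mod 4 = 3, 95885 mod 4 = 1, so the flip contributes +1; sign now -1
(95885/6723): 95885 mod 6723 = 1763, so (95885/6723) = (1763/6723)
flip (1763/6723) -> (6723/1763): both odd, 1763 mod 4 = 3, 6723 mod 4 = 3, so the flip contributes -1; sign now +1
(6723/1763): 6723 mod 1763 = 1434, so (6723/1763) = (1434/1763)
factor out 2^1: 1434 = 2^1·717; with 1763 mod 8 = 3, (2/1763) = -1; sign now -1; continue with (717/1763)
flip (717/1763) -> (1763/717): both odd, 717 mod 4 = 1, 1763 mod 4 = 3, so the flip contributes +1; sign now -1
(1763/717): 1763 mod 717 = 329, so (1763/717) = (329/717)
flip (329/717) -> (717/329): both odd, 329 mod 4 = 1, 717 mod 4 = 1, so the flip contributes +1; sign now -1
(717/329): 717 mod 329 = 59, so (717/329) = (59/329)
flip (59/329) -> (329/59): both odd, 59 mod 4 = 3, 329 mod 4 = 1, so the flip contributes +1; sign now -1
(329/59): 329 mod 59 = 34, so (329/59) = (34/59)
factor out 2^1: 34 = 2^1·17; with 59 mod 8 = 3, (2/59) = -1; sign now +1; continue with (17/59)
flip (17/59) -> (59/17): both odd, 17 mod 4 = 1, 59 mod 4 = 3, so the flip contributes +1; sign now +1
(59/17): 59 mod 17 = 8, so (59/17) = (8/17)
factor out 2^3: 8 = 2^3·1; with 17 mod 8 = 1, (2/17) = +1; sign now +1; continue with (1/17)
reached (1/17) = 1, so the symbol is +1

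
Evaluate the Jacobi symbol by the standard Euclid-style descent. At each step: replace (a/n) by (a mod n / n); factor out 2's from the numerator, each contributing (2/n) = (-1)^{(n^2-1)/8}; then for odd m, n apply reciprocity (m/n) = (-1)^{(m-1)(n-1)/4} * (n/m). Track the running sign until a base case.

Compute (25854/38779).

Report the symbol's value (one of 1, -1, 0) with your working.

factor out 2^1: 25854 = 2^1·12927; with 38779 mod 8 = 3, (2/38779) = -1; sign now -1; continue with (12927/38779)
flip (12927/38779) -> (38779/12927): both odd, 12927 mod 4 = 3, 38779 mod 4 = 3, so the flip contributes -1; sign now +1
(38779/12927): 38779 mod 12927 = 12925, so (38779/12927) = (12925/12927)
flip (12925/12927) -> (12927/12925): both odd, 12925 mod 4 = 1, 12927 mod 4 = 3, so the flip contributes +1; sign now +1
(12927/12925): 12927 mod 12925 = 2, so (12927/12925) = (2/12925)
factor out 2^1: 2 = 2^1·1; with 12925 mod 8 = 5, (2/12925) = -1; sign now -1; continue with (1/12925)
reached (1/12925) = 1, so the symbol is -1

-1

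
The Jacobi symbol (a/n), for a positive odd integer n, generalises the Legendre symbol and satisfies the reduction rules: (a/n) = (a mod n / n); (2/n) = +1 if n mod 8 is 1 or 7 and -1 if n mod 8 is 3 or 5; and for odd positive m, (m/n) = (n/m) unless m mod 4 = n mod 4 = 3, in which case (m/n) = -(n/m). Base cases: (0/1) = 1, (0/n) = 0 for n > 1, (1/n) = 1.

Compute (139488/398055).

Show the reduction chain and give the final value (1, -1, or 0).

0

factor out 2^5: 139488 = 2^5·4359; with 398055 mod 8 = 7, (2/398055) = +1; sign now +1; continue with (4359/398055)
flip (4359/398055) -> (398055/4359): both odd, 4359 mod 4 = 3, 398055 mod 4 = 3, so the flip contributes -1; sign now -1
(398055/4359): 398055 mod 4359 = 1386, so (398055/4359) = (1386/4359)
factor out 2^1: 1386 = 2^1·693; with 4359 mod 8 = 7, (2/4359) = +1; sign now -1; continue with (693/4359)
flip (693/4359) -> (4359/693): both odd, 693 mod 4 = 1, 4359 mod 4 = 3, so the flip contributes +1; sign now -1
(4359/693): 4359 mod 693 = 201, so (4359/693) = (201/693)
flip (201/693) -> (693/201): both odd, 201 mod 4 = 1, 693 mod 4 = 1, so the flip contributes +1; sign now -1
(693/201): 693 mod 201 = 90, so (693/201) = (90/201)
factor out 2^1: 90 = 2^1·45; with 201 mod 8 = 1, (2/201) = +1; sign now -1; continue with (45/201)
flip (45/201) -> (201/45): both odd, 45 mod 4 = 1, 201 mod 4 = 1, so the flip contributes +1; sign now -1
(201/45): 201 mod 45 = 21, so (201/45) = (21/45)
flip (21/45) -> (45/21): both odd, 21 mod 4 = 1, 45 mod 4 = 1, so the flip contributes +1; sign now -1
(45/21): 45 mod 21 = 3, so (45/21) = (3/21)
flip (3/21) -> (21/3): both odd, 3 mod 4 = 3, 21 mod 4 = 1, so the flip contributes +1; sign now -1
(21/3): 21 mod 3 = 0, so (21/3) = (0/3)
reached (0/3); gcd(a, n) > 1, so (0/3) = 0 and the symbol is 0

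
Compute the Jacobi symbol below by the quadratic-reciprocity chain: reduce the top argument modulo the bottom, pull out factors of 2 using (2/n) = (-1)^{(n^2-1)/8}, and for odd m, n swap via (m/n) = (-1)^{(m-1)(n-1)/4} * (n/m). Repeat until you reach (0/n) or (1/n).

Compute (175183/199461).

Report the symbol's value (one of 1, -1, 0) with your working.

-1

flip (175183/199461) -> (199461/175183): both odd, 175183 mod 4 = 3, 199461 mod 4 = 1, so the flip contributes +1; sign now +1
(199461/175183): 199461 mod 175183 = 24278, so (199461/175183) = (24278/175183)
factor out 2^1: 24278 = 2^1·12139; with 175183 mod 8 = 7, (2/175183) = +1; sign now +1; continue with (12139/175183)
flip (12139/175183) -> (175183/12139): both odd, 12139 mod 4 = 3, 175183 mod 4 = 3, so the flip contributes -1; sign now -1
(175183/12139): 175183 mod 12139 = 5237, so (175183/12139) = (5237/12139)
flip (5237/12139) -> (12139/5237): both odd, 5237 mod 4 = 1, 12139 mod 4 = 3, so the flip contributes +1; sign now -1
(12139/5237): 12139 mod 5237 = 1665, so (12139/5237) = (1665/5237)
flip (1665/5237) -> (5237/1665): both odd, 1665 mod 4 = 1, 5237 mod 4 = 1, so the flip contributes +1; sign now -1
(5237/1665): 5237 mod 1665 = 242, so (5237/1665) = (242/1665)
factor out 2^1: 242 = 2^1·121; with 1665 mod 8 = 1, (2/1665) = +1; sign now -1; continue with (121/1665)
flip (121/1665) -> (1665/121): both odd, 121 mod 4 = 1, 1665 mod 4 = 1, so the flip contributes +1; sign now -1
(1665/121): 1665 mod 121 = 92, so (1665/121) = (92/121)
factor out 2^2: 92 = 2^2·23; with 121 mod 8 = 1, (2/121) = +1; sign now -1; continue with (23/121)
flip (23/121) -> (121/23): both odd, 23 mod 4 = 3, 121 mod 4 = 1, so the flip contributes +1; sign now -1
(121/23): 121 mod 23 = 6, so (121/23) = (6/23)
factor out 2^1: 6 = 2^1·3; with 23 mod 8 = 7, (2/23) = +1; sign now -1; continue with (3/23)
flip (3/23) -> (23/3): both odd, 3 mod 4 = 3, 23 mod 4 = 3, so the flip contributes -1; sign now +1
(23/3): 23 mod 3 = 2, so (23/3) = (2/3)
factor out 2^1: 2 = 2^1·1; with 3 mod 8 = 3, (2/3) = -1; sign now -1; continue with (1/3)
reached (1/3) = 1, so the symbol is -1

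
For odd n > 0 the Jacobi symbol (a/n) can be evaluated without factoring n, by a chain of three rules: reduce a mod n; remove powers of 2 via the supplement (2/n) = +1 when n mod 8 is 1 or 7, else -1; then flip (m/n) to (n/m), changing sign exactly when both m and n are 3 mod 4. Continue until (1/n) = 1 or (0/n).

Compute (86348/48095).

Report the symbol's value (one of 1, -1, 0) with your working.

-1

(86348/48095): 86348 mod 48095 = 38253, so (86348/48095) = (38253/48095)
flip (38253/48095) -> (48095/38253): both odd, 38253 mod 4 = 1, 48095 mod 4 = 3, so the flip contributes +1; sign now +1
(48095/38253): 48095 mod 38253 = 9842, so (48095/38253) = (9842/38253)
factor out 2^1: 9842 = 2^1·4921; with 38253 mod 8 = 5, (2/38253) = -1; sign now -1; continue with (4921/38253)
flip (4921/38253) -> (38253/4921): both odd, 4921 mod 4 = 1, 38253 mod 4 = 1, so the flip contributes +1; sign now -1
(38253/4921): 38253 mod 4921 = 3806, so (38253/4921) = (3806/4921)
factor out 2^1: 3806 = 2^1·1903; with 4921 mod 8 = 1, (2/4921) = +1; sign now -1; continue with (1903/4921)
flip (1903/4921) -> (4921/1903): both odd, 1903 mod 4 = 3, 4921 mod 4 = 1, so the flip contributes +1; sign now -1
(4921/1903): 4921 mod 1903 = 1115, so (4921/1903) = (1115/1903)
flip (1115/1903) -> (1903/1115): both odd, 1115 mod 4 = 3, 1903 mod 4 = 3, so the flip contributes -1; sign now +1
(1903/1115): 1903 mod 1115 = 788, so (1903/1115) = (788/1115)
factor out 2^2: 788 = 2^2·197; with 1115 mod 8 = 3, (2/1115) = -1; sign now +1; continue with (197/1115)
flip (197/1115) -> (1115/197): both odd, 197 mod 4 = 1, 1115 mod 4 = 3, so the flip contributes +1; sign now +1
(1115/197): 1115 mod 197 = 130, so (1115/197) = (130/197)
factor out 2^1: 130 = 2^1·65; with 197 mod 8 = 5, (2/197) = -1; sign now -1; continue with (65/197)
flip (65/197) -> (197/65): both odd, 65 mod 4 = 1, 197 mod 4 = 1, so the flip contributes +1; sign now -1
(197/65): 197 mod 65 = 2, so (197/65) = (2/65)
factor out 2^1: 2 = 2^1·1; with 65 mod 8 = 1, (2/65) = +1; sign now -1; continue with (1/65)
reached (1/65) = 1, so the symbol is -1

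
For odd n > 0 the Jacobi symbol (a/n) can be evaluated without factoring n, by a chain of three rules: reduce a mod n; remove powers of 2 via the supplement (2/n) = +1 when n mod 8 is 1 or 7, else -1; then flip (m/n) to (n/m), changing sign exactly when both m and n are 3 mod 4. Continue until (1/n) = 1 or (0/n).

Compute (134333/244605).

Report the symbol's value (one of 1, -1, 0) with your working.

-1

flip (134333/244605) -> (244605/134333): both odd, 134333 mod 4 = 1, 244605 mod 4 = 1, so the flip contributes +1; sign now +1
(244605/134333): 244605 mod 134333 = 110272, so (244605/134333) = (110272/134333)
factor out 2^6: 110272 = 2^6·1723; with 134333 mod 8 = 5, (2/134333) = -1; sign now +1; continue with (1723/134333)
flip (1723/134333) -> (134333/1723): both odd, 1723 mod 4 = 3, 134333 mod 4 = 1, so the flip contributes +1; sign now +1
(134333/1723): 134333 mod 1723 = 1662, so (134333/1723) = (1662/1723)
factor out 2^1: 1662 = 2^1·831; with 1723 mod 8 = 3, (2/1723) = -1; sign now -1; continue with (831/1723)
flip (831/1723) -> (1723/831): both odd, 831 mod 4 = 3, 1723 mod 4 = 3, so the flip contributes -1; sign now +1
(1723/831): 1723 mod 831 = 61, so (1723/831) = (61/831)
flip (61/831) -> (831/61): both odd, 61 mod 4 = 1, 831 mod 4 = 3, so the flip contributes +1; sign now +1
(831/61): 831 mod 61 = 38, so (831/61) = (38/61)
factor out 2^1: 38 = 2^1·19; with 61 mod 8 = 5, (2/61) = -1; sign now -1; continue with (19/61)
flip (19/61) -> (61/19): both odd, 19 mod 4 = 3, 61 mod 4 = 1, so the flip contributes +1; sign now -1
(61/19): 61 mod 19 = 4, so (61/19) = (4/19)
factor out 2^2: 4 = 2^2·1; with 19 mod 8 = 3, (2/19) = -1; sign now -1; continue with (1/19)
reached (1/19) = 1, so the symbol is -1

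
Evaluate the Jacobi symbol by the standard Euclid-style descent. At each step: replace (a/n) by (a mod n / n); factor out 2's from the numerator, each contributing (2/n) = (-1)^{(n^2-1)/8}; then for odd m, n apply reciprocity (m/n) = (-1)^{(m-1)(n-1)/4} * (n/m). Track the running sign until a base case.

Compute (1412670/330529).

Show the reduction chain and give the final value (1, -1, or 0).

1

(1412670/330529): 1412670 mod 330529 = 90554, so (1412670/330529) = (90554/330529)
factor out 2^1: 90554 = 2^1·45277; with 330529 mod 8 = 1, (2/330529) = +1; sign now +1; continue with (45277/330529)
flip (45277/330529) -> (330529/45277): both odd, 45277 mod 4 = 1, 330529 mod 4 = 1, so the flip contributes +1; sign now +1
(330529/45277): 330529 mod 45277 = 13590, so (330529/45277) = (13590/45277)
factor out 2^1: 13590 = 2^1·6795; with 45277 mod 8 = 5, (2/45277) = -1; sign now -1; continue with (6795/45277)
flip (6795/45277) -> (45277/6795): both odd, 6795 mod 4 = 3, 45277 mod 4 = 1, so the flip contributes +1; sign now -1
(45277/6795): 45277 mod 6795 = 4507, so (45277/6795) = (4507/6795)
flip (4507/6795) -> (6795/4507): both odd, 4507 mod 4 = 3, 6795 mod 4 = 3, so the flip contributes -1; sign now +1
(6795/4507): 6795 mod 4507 = 2288, so (6795/4507) = (2288/4507)
factor out 2^4: 2288 = 2^4·143; with 4507 mod 8 = 3, (2/4507) = -1; sign now +1; continue with (143/4507)
flip (143/4507) -> (4507/143): both odd, 143 mod 4 = 3, 4507 mod 4 = 3, so the flip contributes -1; sign now -1
(4507/143): 4507 mod 143 = 74, so (4507/143) = (74/143)
factor out 2^1: 74 = 2^1·37; with 143 mod 8 = 7, (2/143) = +1; sign now -1; continue with (37/143)
flip (37/143) -> (143/37): both odd, 37 mod 4 = 1, 143 mod 4 = 3, so the flip contributes +1; sign now -1
(143/37): 143 mod 37 = 32, so (143/37) = (32/37)
factor out 2^5: 32 = 2^5·1; with 37 mod 8 = 5, (2/37) = -1; sign now +1; continue with (1/37)
reached (1/37) = 1, so the symbol is +1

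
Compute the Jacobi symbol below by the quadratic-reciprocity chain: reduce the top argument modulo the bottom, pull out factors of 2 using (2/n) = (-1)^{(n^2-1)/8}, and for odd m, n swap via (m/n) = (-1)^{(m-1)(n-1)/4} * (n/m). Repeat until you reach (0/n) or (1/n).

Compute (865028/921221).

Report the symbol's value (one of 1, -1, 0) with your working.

1

factor out 2^2: 865028 = 2^2·216257; with 921221 mod 8 = 5, (2/921221) = -1; sign now +1; continue with (216257/921221)
flip (216257/921221) -> (921221/216257): both odd, 216257 mod 4 = 1, 921221 mod 4 = 1, so the flip contributes +1; sign now +1
(921221/216257): 921221 mod 216257 = 56193, so (921221/216257) = (56193/216257)
flip (56193/216257) -> (216257/56193): both odd, 56193 mod 4 = 1, 216257 mod 4 = 1, so the flip contributes +1; sign now +1
(216257/56193): 216257 mod 56193 = 47678, so (216257/56193) = (47678/56193)
factor out 2^1: 47678 = 2^1·23839; with 56193 mod 8 = 1, (2/56193) = +1; sign now +1; continue with (23839/56193)
flip (23839/56193) -> (56193/23839): both odd, 23839 mod 4 = 3, 56193 mod 4 = 1, so the flip contributes +1; sign now +1
(56193/23839): 56193 mod 23839 = 8515, so (56193/23839) = (8515/23839)
flip (8515/23839) -> (23839/8515): both odd, 8515 mod 4 = 3, 23839 mod 4 = 3, so the flip contributes -1; sign now -1
(23839/8515): 23839 mod 8515 = 6809, so (23839/8515) = (6809/8515)
flip (6809/8515) -> (8515/6809): both odd, 6809 mod 4 = 1, 8515 mod 4 = 3, so the flip contributes +1; sign now -1
(8515/6809): 8515 mod 6809 = 1706, so (8515/6809) = (1706/6809)
factor out 2^1: 1706 = 2^1·853; with 6809 mod 8 = 1, (2/6809) = +1; sign now -1; continue with (853/6809)
flip (853/6809) -> (6809/853): both odd, 853 mod 4 = 1, 6809 mod 4 = 1, so the flip contributes +1; sign now -1
(6809/853): 6809 mod 853 = 838, so (6809/853) = (838/853)
factor out 2^1: 838 = 2^1·419; with 853 mod 8 = 5, (2/853) = -1; sign now +1; continue with (419/853)
flip (419/853) -> (853/419): both odd, 419 mod 4 = 3, 853 mod 4 = 1, so the flip contributes +1; sign now +1
(853/419): 853 mod 419 = 15, so (853/419) = (15/419)
flip (15/419) -> (419/15): both odd, 15 mod 4 = 3, 419 mod 4 = 3, so the flip contributes -1; sign now -1
(419/15): 419 mod 15 = 14, so (419/15) = (14/15)
factor out 2^1: 14 = 2^1·7; with 15 mod 8 = 7, (2/15) = +1; sign now -1; continue with (7/15)
flip (7/15) -> (15/7): both odd, 7 mod 4 = 3, 15 mod 4 = 3, so the flip contributes -1; sign now +1
(15/7): 15 mod 7 = 1, so (15/7) = (1/7)
reached (1/7) = 1, so the symbol is +1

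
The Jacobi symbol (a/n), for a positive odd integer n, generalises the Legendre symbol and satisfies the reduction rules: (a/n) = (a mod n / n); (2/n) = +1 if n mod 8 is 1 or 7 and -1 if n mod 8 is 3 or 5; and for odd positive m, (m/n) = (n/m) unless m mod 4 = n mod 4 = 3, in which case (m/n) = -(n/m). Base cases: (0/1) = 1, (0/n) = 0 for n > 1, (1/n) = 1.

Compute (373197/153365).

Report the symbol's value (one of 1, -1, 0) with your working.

(373197/153365) = (66467/153365)   [reduce mod 153365]
reciprocity: (66467/153365) = +1·(153365/66467) since 66467 mod 4 = 3, 153365 mod 4 = 1; sign now +1
(153365/66467) = (20431/66467)   [reduce mod 66467]
reciprocity: (20431/66467) = -1·(66467/20431) since 20431 mod 4 = 3, 66467 mod 4 = 3; sign now -1
(66467/20431) = (5174/20431)   [reduce mod 20431]
5174 = 2^1·2587; (2/20431) = +1 since 20431 mod 8 = 7, so (5174/20431) = (+1)^1·(2587/20431); sign now -1
reciprocity: (2587/20431) = -1·(20431/2587) since 2587 mod 4 = 3, 20431 mod 4 = 3; sign now +1
(20431/2587) = (2322/2587)   [reduce mod 2587]
2322 = 2^1·1161; (2/2587) = -1 since 2587 mod 8 = 3, so (2322/2587) = (-1)^1·(1161/2587); sign now -1
reciprocity: (1161/2587) = +1·(2587/1161) since 1161 mod 4 = 1, 2587 mod 4 = 3; sign now -1
(2587/1161) = (265/1161)   [reduce mod 1161]
reciprocity: (265/1161) = +1·(1161/265) since 265 mod 4 = 1, 1161 mod 4 = 1; sign now -1
(1161/265) = (101/265)   [reduce mod 265]
reciprocity: (101/265) = +1·(265/101) since 101 mod 4 = 1, 265 mod 4 = 1; sign now -1
(265/101) = (63/101)   [reduce mod 101]
reciprocity: (63/101) = +1·(101/63) since 63 mod 4 = 3, 101 mod 4 = 1; sign now -1
(101/63) = (38/63)   [reduce mod 63]
38 = 2^1·19; (2/63) = +1 since 63 mod 8 = 7, so (38/63) = (+1)^1·(19/63); sign now -1
reciprocity: (19/63) = -1·(63/19) since 19 mod 4 = 3, 63 mod 4 = 3; sign now +1
(63/19) = (6/19)   [reduce mod 19]
6 = 2^1·3; (2/19) = -1 since 19 mod 8 = 3, so (6/19) = (-1)^1·(3/19); sign now -1
reciprocity: (3/19) = -1·(19/3) since 3 mod 4 = 3, 19 mod 4 = 3; sign now +1
(19/3) = (1/3)   [reduce mod 3]
(1/3) = 1; final value = sign = +1

1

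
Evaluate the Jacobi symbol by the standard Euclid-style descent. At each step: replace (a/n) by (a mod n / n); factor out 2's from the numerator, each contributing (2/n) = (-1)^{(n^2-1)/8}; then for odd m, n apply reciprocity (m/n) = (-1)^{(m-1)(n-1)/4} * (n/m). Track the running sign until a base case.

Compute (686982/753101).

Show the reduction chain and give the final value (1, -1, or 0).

factor out 2^1: 686982 = 2^1·343491; with 753101 mod 8 = 5, (2/753101) = -1; sign now -1; continue with (343491/753101)
flip (343491/753101) -> (753101/343491): both odd, 343491 mod 4 = 3, 753101 mod 4 = 1, so the flip contributes +1; sign now -1
(753101/343491): 753101 mod 343491 = 66119, so (753101/343491) = (66119/343491)
flip (66119/343491) -> (343491/66119): both odd, 66119 mod 4 = 3, 343491 mod 4 = 3, so the flip contributes -1; sign now +1
(343491/66119): 343491 mod 66119 = 12896, so (343491/66119) = (12896/66119)
factor out 2^5: 12896 = 2^5·403; with 66119 mod 8 = 7, (2/66119) = +1; sign now +1; continue with (403/66119)
flip (403/66119) -> (66119/403): both odd, 403 mod 4 = 3, 66119 mod 4 = 3, so the flip contributes -1; sign now -1
(66119/403): 66119 mod 403 = 27, so (66119/403) = (27/403)
flip (27/403) -> (403/27): both odd, 27 mod 4 = 3, 403 mod 4 = 3, so the flip contributes -1; sign now +1
(403/27): 403 mod 27 = 25, so (403/27) = (25/27)
flip (25/27) -> (27/25): both odd, 25 mod 4 = 1, 27 mod 4 = 3, so the flip contributes +1; sign now +1
(27/25): 27 mod 25 = 2, so (27/25) = (2/25)
factor out 2^1: 2 = 2^1·1; with 25 mod 8 = 1, (2/25) = +1; sign now +1; continue with (1/25)
reached (1/25) = 1, so the symbol is +1

1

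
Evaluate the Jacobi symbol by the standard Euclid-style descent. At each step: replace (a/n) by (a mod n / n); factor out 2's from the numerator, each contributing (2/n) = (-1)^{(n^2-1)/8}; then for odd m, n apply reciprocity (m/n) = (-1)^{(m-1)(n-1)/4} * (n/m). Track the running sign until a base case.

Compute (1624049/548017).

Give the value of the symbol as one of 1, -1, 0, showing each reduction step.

1

(1624049/548017) = (528015/548017)   [reduce mod 548017]
reciprocity: (528015/548017) = +1·(548017/528015) since 528015 mod 4 = 3, 548017 mod 4 = 1; sign now +1
(548017/528015) = (20002/528015)   [reduce mod 528015]
20002 = 2^1·10001; (2/528015) = +1 since 528015 mod 8 = 7, so (20002/528015) = (+1)^1·(10001/528015); sign now +1
reciprocity: (10001/528015) = +1·(528015/10001) since 10001 mod 4 = 1, 528015 mod 4 = 3; sign now +1
(528015/10001) = (7963/10001)   [reduce mod 10001]
reciprocity: (7963/10001) = +1·(10001/7963) since 7963 mod 4 = 3, 10001 mod 4 = 1; sign now +1
(10001/7963) = (2038/7963)   [reduce mod 7963]
2038 = 2^1·1019; (2/7963) = -1 since 7963 mod 8 = 3, so (2038/7963) = (-1)^1·(1019/7963); sign now -1
reciprocity: (1019/7963) = -1·(7963/1019) since 1019 mod 4 = 3, 7963 mod 4 = 3; sign now +1
(7963/1019) = (830/1019)   [reduce mod 1019]
830 = 2^1·415; (2/1019) = -1 since 1019 mod 8 = 3, so (830/1019) = (-1)^1·(415/1019); sign now -1
reciprocity: (415/1019) = -1·(1019/415) since 415 mod 4 = 3, 1019 mod 4 = 3; sign now +1
(1019/415) = (189/415)   [reduce mod 415]
reciprocity: (189/415) = +1·(415/189) since 189 mod 4 = 1, 415 mod 4 = 3; sign now +1
(415/189) = (37/189)   [reduce mod 189]
reciprocity: (37/189) = +1·(189/37) since 37 mod 4 = 1, 189 mod 4 = 1; sign now +1
(189/37) = (4/37)   [reduce mod 37]
4 = 2^2·1; (2/37) = -1 since 37 mod 8 = 5, so (4/37) = (-1)^2·(1/37); sign now +1
(1/37) = 1; final value = sign = +1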